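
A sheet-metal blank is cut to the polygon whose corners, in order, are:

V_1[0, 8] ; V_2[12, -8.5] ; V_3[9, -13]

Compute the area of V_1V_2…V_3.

51.75

Apply the surveyor's formula: 2A = Σ (x_i·y_{i+1} − x_{i+1}·y_i), indices taken mod 3.
Σ = (-96) + (-79.5) + (72) = -103.5
Area = |Σ|/2 = 51.75.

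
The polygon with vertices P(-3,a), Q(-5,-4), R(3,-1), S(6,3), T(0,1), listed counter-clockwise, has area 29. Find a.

The doubled signed area Σ (x_i y_{i+1} − x_{i+1} y_i) is linear in a.
With a=0 it equals 53; the coefficient of a is 5 (from the two edges through P).
So 5·a + 53 = 2·29 = 58 ⇒ a = 1.

1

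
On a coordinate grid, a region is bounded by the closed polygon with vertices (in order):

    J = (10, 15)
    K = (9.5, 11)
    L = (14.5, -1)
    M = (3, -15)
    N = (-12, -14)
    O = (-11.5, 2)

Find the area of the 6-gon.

507.75

Σ = (-32.5) + (-169) + (-214.5) + (-222) + (-185) + (-192.5) = -1015.5
Area = |Σ|/2 = 507.75.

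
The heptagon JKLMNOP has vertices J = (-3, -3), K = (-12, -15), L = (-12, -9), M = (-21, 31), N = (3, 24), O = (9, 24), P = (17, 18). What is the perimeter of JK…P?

|JK| = √((-9)² + (-12)²) = √225 = 15
|KL| = √((0)² + (6)²) = √36 = 6
|LM| = √((-9)² + (40)²) = √1681 = 41
|MN| = √((24)² + (-7)²) = √625 = 25
|NO| = √((6)² + (0)²) = √36 = 6
|OP| = √((8)² + (-6)²) = √100 = 10
|PJ| = √((-20)² + (-21)²) = √841 = 29
Perimeter = 15 + 6 + 41 + 25 + 6 + 10 + 29 = 132.

132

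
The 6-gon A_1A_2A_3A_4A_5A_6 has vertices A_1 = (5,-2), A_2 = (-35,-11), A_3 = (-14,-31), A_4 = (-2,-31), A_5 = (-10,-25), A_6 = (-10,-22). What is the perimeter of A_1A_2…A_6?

120

|A_1A_2| = √((-40)² + (-9)²) = √1681 = 41
|A_2A_3| = √((21)² + (-20)²) = √841 = 29
|A_3A_4| = √((12)² + (0)²) = √144 = 12
|A_4A_5| = √((-8)² + (6)²) = √100 = 10
|A_5A_6| = √((0)² + (3)²) = √9 = 3
|A_6A_1| = √((15)² + (20)²) = √625 = 25
Perimeter = 41 + 29 + 12 + 10 + 3 + 25 = 120.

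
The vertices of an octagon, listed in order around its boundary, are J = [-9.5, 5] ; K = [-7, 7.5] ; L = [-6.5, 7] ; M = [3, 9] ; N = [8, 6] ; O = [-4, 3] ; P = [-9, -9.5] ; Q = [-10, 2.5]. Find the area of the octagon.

100.375

Cross-terms: -36.25, -0.25, -79.5, -54, 48, 65, -117.5, -26.25  ⇒  Σ = -200.75
Area = |Σ|/2 = 100.375.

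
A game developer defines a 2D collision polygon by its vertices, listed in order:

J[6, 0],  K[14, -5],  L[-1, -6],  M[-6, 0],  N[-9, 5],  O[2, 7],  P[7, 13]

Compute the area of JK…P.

Apply the surveyor's formula: 2A = Σ (x_i·y_{i+1} − x_{i+1}·y_i), indices taken mod 7.
J→K: (6)(-5) − (14)(0) = -30
K→L: (14)(-6) − (-1)(-5) = -89
L→M: (-1)(0) − (-6)(-6) = -36
M→N: (-6)(5) − (-9)(0) = -30
N→O: (-9)(7) − (2)(5) = -73
O→P: (2)(13) − (7)(7) = -23
P→J: (7)(0) − (6)(13) = -78
Σ = -359
Area = |Σ|/2 = 179.5.

179.5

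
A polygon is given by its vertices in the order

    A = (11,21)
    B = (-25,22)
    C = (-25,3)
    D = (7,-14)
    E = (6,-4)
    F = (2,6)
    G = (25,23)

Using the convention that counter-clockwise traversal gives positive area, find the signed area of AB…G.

Cross-terms: 767, 475, 329, 56, 44, -104, 272  ⇒  Σ = 1839
Signed area = Σ/2 = 919.5 (positive ⇒ counter-clockwise traversal).

919.5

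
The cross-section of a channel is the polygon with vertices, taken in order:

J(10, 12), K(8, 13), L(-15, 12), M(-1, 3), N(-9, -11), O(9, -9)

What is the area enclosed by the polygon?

354

Apply the shoelace (surveyor's) formula: 2A = Σ (x_i·y_{i+1} − x_{i+1}·y_i), indices taken mod 6.
Cross-terms: 34, 291, -33, 38, 180, 198  ⇒  Σ = 708
Area = |Σ|/2 = 354.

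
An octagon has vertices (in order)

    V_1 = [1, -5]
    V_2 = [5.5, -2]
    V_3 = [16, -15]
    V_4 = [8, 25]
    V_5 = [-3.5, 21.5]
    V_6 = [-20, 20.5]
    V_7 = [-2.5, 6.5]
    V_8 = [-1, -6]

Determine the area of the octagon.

Cross-terms: 25.5, -50.5, 520, 259.5, 358.25, -78.75, 21.5, 11  ⇒  Σ = 1066.5
Area = |Σ|/2 = 533.25.

533.25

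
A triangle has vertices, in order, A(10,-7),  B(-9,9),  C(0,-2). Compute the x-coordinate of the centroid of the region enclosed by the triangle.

Apply the shoelace (surveyor's) formula. First the cross-terms c_i = x_i·y_{i+1} − x_{i+1}·y_i:
  27, 18, 20  ⇒  2A = 65, A = 32.5.
Then Σ (x_i + x_{i+1})·c_i = 65, so x̄ = 65 / (6·32.5) = 1/3.

1/3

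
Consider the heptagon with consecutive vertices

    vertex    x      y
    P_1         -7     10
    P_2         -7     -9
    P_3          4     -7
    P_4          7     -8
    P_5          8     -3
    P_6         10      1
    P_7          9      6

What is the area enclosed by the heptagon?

P_1→P_2: (-7)(-9) − (-7)(10) = 133
P_2→P_3: (-7)(-7) − (4)(-9) = 85
P_3→P_4: (4)(-8) − (7)(-7) = 17
P_4→P_5: (7)(-3) − (8)(-8) = 43
P_5→P_6: (8)(1) − (10)(-3) = 38
P_6→P_7: (10)(6) − (9)(1) = 51
P_7→P_1: (9)(10) − (-7)(6) = 132
Σ = 499
Area = |Σ|/2 = 249.5.

249.5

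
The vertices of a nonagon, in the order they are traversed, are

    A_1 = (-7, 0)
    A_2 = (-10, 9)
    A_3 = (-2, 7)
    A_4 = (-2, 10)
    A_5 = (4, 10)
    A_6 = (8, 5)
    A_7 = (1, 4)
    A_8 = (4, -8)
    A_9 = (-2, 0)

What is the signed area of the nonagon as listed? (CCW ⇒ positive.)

-127

A_1→A_2: (-7)(9) − (-10)(0) = -63
A_2→A_3: (-10)(7) − (-2)(9) = -52
A_3→A_4: (-2)(10) − (-2)(7) = -6
A_4→A_5: (-2)(10) − (4)(10) = -60
A_5→A_6: (4)(5) − (8)(10) = -60
A_6→A_7: (8)(4) − (1)(5) = 27
A_7→A_8: (1)(-8) − (4)(4) = -24
A_8→A_9: (4)(0) − (-2)(-8) = -16
A_9→A_1: (-2)(0) − (-7)(0) = 0
Σ = -254
Signed area = Σ/2 = -127 (negative ⇒ clockwise traversal).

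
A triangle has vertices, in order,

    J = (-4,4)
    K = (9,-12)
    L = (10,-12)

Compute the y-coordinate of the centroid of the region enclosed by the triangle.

Apply the shoelace (surveyor's) formula. First the cross-terms c_i = x_i·y_{i+1} − x_{i+1}·y_i:
  12, 12, -8  ⇒  2A = 16, A = 8.
Then Σ (y_i + y_{i+1})·c_i = -320, so ȳ = -320 / (6·8) = -20/3.

-20/3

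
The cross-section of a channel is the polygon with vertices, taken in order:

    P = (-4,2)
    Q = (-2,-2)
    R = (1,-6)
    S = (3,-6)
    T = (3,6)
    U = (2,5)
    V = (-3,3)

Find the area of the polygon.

Apply the shoelace formula: 2A = Σ (x_i·y_{i+1} − x_{i+1}·y_i), indices taken mod 7.
Cross-terms: 12, 14, 12, 36, 3, 21, 6  ⇒  Σ = 104
Area = |Σ|/2 = 52.

52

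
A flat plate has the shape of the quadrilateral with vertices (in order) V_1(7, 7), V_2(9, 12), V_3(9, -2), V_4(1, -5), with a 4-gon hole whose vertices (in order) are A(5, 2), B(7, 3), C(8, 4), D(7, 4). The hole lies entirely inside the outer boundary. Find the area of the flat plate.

51.5

Outer boundary:
Apply the shoelace (surveyor's) formula: 2A = Σ (x_i·y_{i+1} − x_{i+1}·y_i), indices taken mod 4.
Cross-terms: 21, -126, -43, 42  ⇒  Σ = -106
Area = |Σ|/2 = 53.
Hole:
Cross-terms: 1, 4, 4, -6  ⇒  Σ = 3
Area = |Σ|/2 = 1.5.
Net area = 53 − 1.5 = 51.5.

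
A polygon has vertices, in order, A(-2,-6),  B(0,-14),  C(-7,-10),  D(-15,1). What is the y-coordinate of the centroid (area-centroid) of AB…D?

-61/9

Apply the shoelace (surveyor's) formula. First the cross-terms c_i = x_i·y_{i+1} − x_{i+1}·y_i:
  28, -98, -157, 92  ⇒  2A = -135, A = -67.5.
Then Σ (y_i + y_{i+1})·c_i = 2745, so ȳ = 2745 / (6·(-67.5)) = -61/9.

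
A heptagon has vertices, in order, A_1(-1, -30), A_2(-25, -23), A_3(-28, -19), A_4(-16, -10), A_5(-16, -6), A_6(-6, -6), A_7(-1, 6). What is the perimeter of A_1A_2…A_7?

108

|A_1A_2| = √((-24)² + (7)²) = √625 = 25
|A_2A_3| = √((-3)² + (4)²) = √25 = 5
|A_3A_4| = √((12)² + (9)²) = √225 = 15
|A_4A_5| = √((0)² + (4)²) = √16 = 4
|A_5A_6| = √((10)² + (0)²) = √100 = 10
|A_6A_7| = √((5)² + (12)²) = √169 = 13
|A_7A_1| = √((0)² + (-36)²) = √1296 = 36
Perimeter = 25 + 5 + 15 + 4 + 10 + 13 + 36 = 108.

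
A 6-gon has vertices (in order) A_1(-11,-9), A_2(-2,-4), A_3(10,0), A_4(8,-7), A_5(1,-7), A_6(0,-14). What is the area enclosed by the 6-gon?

A_1→A_2: (-11)(-4) − (-2)(-9) = 26
A_2→A_3: (-2)(0) − (10)(-4) = 40
A_3→A_4: (10)(-7) − (8)(0) = -70
A_4→A_5: (8)(-7) − (1)(-7) = -49
A_5→A_6: (1)(-14) − (0)(-7) = -14
A_6→A_1: (0)(-9) − (-11)(-14) = -154
Σ = -221
Area = |Σ|/2 = 110.5.

110.5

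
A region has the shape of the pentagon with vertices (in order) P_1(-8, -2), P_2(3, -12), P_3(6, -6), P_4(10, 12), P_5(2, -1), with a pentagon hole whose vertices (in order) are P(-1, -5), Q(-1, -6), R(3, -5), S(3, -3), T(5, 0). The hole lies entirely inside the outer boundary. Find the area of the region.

Outer boundary:
Apply the shoelace (surveyor's) formula: 2A = Σ (x_i·y_{i+1} − x_{i+1}·y_i), indices taken mod 5.
Σ = (102) + (54) + (132) + (-34) + (-12) = 242
Area = |Σ|/2 = 121.
Hole:
Σ = (1) + (23) + (6) + (15) + (-25) = 20
Area = |Σ|/2 = 10.
Net area = 121 − 10 = 111.

111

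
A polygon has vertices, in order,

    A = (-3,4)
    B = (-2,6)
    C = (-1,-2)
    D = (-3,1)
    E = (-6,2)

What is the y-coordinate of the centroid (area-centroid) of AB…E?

161/75

Apply Gauss's area formula. First the cross-terms c_i = x_i·y_{i+1} − x_{i+1}·y_i:
  -10, 10, -7, 0, -18  ⇒  2A = -25, A = -12.5.
Then Σ (y_i + y_{i+1})·c_i = -161, so ȳ = -161 / (6·(-12.5)) = 161/75.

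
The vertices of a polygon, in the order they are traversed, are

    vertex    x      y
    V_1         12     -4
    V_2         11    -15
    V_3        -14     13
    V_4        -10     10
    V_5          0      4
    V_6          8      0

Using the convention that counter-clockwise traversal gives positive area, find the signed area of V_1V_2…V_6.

-158.5

Apply the surveyor's formula: 2A = Σ (x_i·y_{i+1} − x_{i+1}·y_i), indices taken mod 6.
V_1→V_2: (12)(-15) − (11)(-4) = -136
V_2→V_3: (11)(13) − (-14)(-15) = -67
V_3→V_4: (-14)(10) − (-10)(13) = -10
V_4→V_5: (-10)(4) − (0)(10) = -40
V_5→V_6: (0)(0) − (8)(4) = -32
V_6→V_1: (8)(-4) − (12)(0) = -32
Σ = -317
Signed area = Σ/2 = -158.5 (negative ⇒ clockwise traversal).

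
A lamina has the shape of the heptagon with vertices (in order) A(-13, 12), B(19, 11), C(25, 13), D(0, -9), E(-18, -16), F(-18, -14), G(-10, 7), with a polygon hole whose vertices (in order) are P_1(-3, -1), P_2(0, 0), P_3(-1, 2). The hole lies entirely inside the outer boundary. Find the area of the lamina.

555

Outer boundary:
Apply the shoelace (surveyor's) formula: 2A = Σ (x_i·y_{i+1} − x_{i+1}·y_i), indices taken mod 7.
Σ = (-371) + (-28) + (-225) + (-162) + (-36) + (-266) + (-29) = -1117
Area = |Σ|/2 = 558.5.
Hole:
Apply Gauss's area formula: 2A = Σ (x_i·y_{i+1} − x_{i+1}·y_i), indices taken mod 3.
Σ = (0) + (0) + (7) = 7
Area = |Σ|/2 = 3.5.
Net area = 558.5 − 3.5 = 555.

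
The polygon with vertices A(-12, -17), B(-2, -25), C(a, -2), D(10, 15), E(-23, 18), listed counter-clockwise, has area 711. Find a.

The doubled signed area Σ (x_i y_{i+1} − x_{i+1} y_i) is linear in a.
With a=0 it equals 1422; the coefficient of a is 40 (from the two edges through C).
So 40·a + 1422 = 2·711 = 1422 ⇒ a = 0.

0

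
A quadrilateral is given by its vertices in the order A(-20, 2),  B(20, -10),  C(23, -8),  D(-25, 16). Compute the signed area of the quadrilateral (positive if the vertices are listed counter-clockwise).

334

Σ = (160) + (70) + (168) + (270) = 668
Signed area = Σ/2 = 334 (positive ⇒ counter-clockwise traversal).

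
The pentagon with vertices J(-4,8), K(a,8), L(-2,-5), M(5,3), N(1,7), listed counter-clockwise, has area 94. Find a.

-9

Write out the shoelace sum; only the two edges meeting at K involve a:
2·Area = [((-4)·8 − a·8) + (a·(-5) − (-2)·8)] + 87
       = -13·a + 71 = 188
⇒ a = -9.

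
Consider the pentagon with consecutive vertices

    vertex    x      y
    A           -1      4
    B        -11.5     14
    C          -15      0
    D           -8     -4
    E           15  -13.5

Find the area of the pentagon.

258.25

Cross-terms: 32, 210, 60, 168, 46.5  ⇒  Σ = 516.5
Area = |Σ|/2 = 258.25.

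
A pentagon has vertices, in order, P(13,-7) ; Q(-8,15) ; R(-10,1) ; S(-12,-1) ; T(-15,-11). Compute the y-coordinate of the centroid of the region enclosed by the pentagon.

-207/167

Apply the surveyor's formula. First the cross-terms c_i = x_i·y_{i+1} − x_{i+1}·y_i:
  139, 142, 22, 117, 248  ⇒  2A = 668, A = 334.
Then Σ (y_i + y_{i+1})·c_i = -2484, so ȳ = -2484 / (6·334) = -207/167.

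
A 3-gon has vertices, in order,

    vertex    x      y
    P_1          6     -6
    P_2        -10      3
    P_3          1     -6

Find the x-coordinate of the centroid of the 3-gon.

-1

Apply the surveyor's formula. First the cross-terms c_i = x_i·y_{i+1} − x_{i+1}·y_i:
  -42, 57, 30  ⇒  2A = 45, A = 22.5.
Then Σ (x_i + x_{i+1})·c_i = -135, so x̄ = -135 / (6·22.5) = -1.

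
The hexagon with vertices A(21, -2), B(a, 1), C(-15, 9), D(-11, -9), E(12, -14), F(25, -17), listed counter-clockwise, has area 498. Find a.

1

The doubled signed area Σ (x_i y_{i+1} − x_{i+1} y_i) is linear in a.
With a=0 it equals 985; the coefficient of a is 11 (from the two edges through B).
So 11·a + 985 = 2·498 = 996 ⇒ a = 1.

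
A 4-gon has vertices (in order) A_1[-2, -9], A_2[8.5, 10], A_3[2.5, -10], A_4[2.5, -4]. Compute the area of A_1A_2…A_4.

34.5

Apply Gauss's area formula: 2A = Σ (x_i·y_{i+1} − x_{i+1}·y_i), indices taken mod 4.
Σ = (56.5) + (-110) + (15) + (-30.5) = -69
Area = |Σ|/2 = 34.5.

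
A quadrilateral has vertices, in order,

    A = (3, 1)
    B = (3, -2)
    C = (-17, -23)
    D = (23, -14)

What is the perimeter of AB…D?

98

|AB| = √((0)² + (-3)²) = √9 = 3
|BC| = √((-20)² + (-21)²) = √841 = 29
|CD| = √((40)² + (9)²) = √1681 = 41
|DA| = √((-20)² + (15)²) = √625 = 25
Perimeter = 3 + 29 + 41 + 25 = 98.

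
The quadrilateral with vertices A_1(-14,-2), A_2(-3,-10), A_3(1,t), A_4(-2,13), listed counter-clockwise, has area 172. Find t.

Write out the shoelace sum; only the two edges meeting at A_3 involve t:
2·Area = [((-3)·t − 1·(-10)) + (1·13 − (-2)·t)] + 320
       = -1·t + 343 = 344
⇒ t = -1.

-1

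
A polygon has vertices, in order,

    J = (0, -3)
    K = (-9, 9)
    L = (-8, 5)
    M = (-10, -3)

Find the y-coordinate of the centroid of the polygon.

23/39

Apply the surveyor's formula. First the cross-terms c_i = x_i·y_{i+1} − x_{i+1}·y_i:
  -27, 27, 74, 30  ⇒  2A = 104, A = 52.
Then Σ (y_i + y_{i+1})·c_i = 184, so ȳ = 184 / (6·52) = 23/39.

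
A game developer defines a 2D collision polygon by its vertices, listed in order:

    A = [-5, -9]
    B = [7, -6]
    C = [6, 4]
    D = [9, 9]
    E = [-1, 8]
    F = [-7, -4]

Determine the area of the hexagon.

Apply the surveyor's formula: 2A = Σ (x_i·y_{i+1} − x_{i+1}·y_i), indices taken mod 6.
Σ = (93) + (64) + (18) + (81) + (60) + (43) = 359
Area = |Σ|/2 = 179.5.

179.5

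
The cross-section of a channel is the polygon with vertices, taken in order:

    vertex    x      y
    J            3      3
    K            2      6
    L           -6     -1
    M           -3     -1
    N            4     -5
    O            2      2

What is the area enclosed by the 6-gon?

Apply the shoelace formula: 2A = Σ (x_i·y_{i+1} − x_{i+1}·y_i), indices taken mod 6.
Cross-terms: 12, 34, 3, 19, 18, 0  ⇒  Σ = 86
Area = |Σ|/2 = 43.

43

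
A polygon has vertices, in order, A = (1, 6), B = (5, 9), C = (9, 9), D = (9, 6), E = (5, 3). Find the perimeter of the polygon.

22

|AB| = √((4)² + (3)²) = √25 = 5
|BC| = √((4)² + (0)²) = √16 = 4
|CD| = √((0)² + (-3)²) = √9 = 3
|DE| = √((-4)² + (-3)²) = √25 = 5
|EA| = √((-4)² + (3)²) = √25 = 5
Perimeter = 5 + 4 + 3 + 5 + 5 = 22.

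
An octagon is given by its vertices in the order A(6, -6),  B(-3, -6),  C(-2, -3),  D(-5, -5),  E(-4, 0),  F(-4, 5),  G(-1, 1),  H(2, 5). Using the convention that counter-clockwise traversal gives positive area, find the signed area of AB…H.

-75

A→B: (6)(-6) − (-3)(-6) = -54
B→C: (-3)(-3) − (-2)(-6) = -3
C→D: (-2)(-5) − (-5)(-3) = -5
D→E: (-5)(0) − (-4)(-5) = -20
E→F: (-4)(5) − (-4)(0) = -20
F→G: (-4)(1) − (-1)(5) = 1
G→H: (-1)(5) − (2)(1) = -7
H→A: (2)(-6) − (6)(5) = -42
Σ = -150
Signed area = Σ/2 = -75 (negative ⇒ clockwise traversal).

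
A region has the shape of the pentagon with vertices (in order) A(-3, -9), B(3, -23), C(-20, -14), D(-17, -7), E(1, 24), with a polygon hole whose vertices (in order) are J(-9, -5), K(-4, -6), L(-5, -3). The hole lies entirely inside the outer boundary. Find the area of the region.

Outer boundary:
Cross-terms: 96, -502, -98, -401, 63  ⇒  Σ = -842
Area = |Σ|/2 = 421.
Hole:
Apply the surveyor's formula: 2A = Σ (x_i·y_{i+1} − x_{i+1}·y_i), indices taken mod 3.
Σ = (34) + (-18) + (-2) = 14
Area = |Σ|/2 = 7.
Net area = 421 − 7 = 414.

414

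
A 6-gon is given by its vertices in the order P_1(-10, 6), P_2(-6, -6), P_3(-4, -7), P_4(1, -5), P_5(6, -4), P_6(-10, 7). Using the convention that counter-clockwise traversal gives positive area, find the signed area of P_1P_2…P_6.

89.5

Σ = (96) + (18) + (27) + (26) + (2) + (10) = 179
Signed area = Σ/2 = 89.5 (positive ⇒ counter-clockwise traversal).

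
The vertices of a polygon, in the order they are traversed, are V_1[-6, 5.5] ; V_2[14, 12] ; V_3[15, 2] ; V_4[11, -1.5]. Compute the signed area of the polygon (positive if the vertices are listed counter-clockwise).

Apply the surveyor's formula: 2A = Σ (x_i·y_{i+1} − x_{i+1}·y_i), indices taken mod 4.
Σ = (-149) + (-152) + (-44.5) + (51.5) = -294
Signed area = Σ/2 = -147 (negative ⇒ clockwise traversal).

-147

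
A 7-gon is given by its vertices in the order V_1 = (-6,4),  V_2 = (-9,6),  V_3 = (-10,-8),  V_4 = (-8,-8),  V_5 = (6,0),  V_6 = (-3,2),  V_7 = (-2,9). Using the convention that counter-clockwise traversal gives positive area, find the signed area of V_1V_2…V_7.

Cross-terms: 0, 132, 16, 48, 12, -23, 46  ⇒  Σ = 231
Signed area = Σ/2 = 115.5 (positive ⇒ counter-clockwise traversal).

115.5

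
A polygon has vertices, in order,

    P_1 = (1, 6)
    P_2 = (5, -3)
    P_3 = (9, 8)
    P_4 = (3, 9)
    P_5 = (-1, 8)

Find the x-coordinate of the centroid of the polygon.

Apply the shoelace formula. First the cross-terms c_i = x_i·y_{i+1} − x_{i+1}·y_i:
  -33, 67, 57, 33, -14  ⇒  2A = 110, A = 55.
Then Σ (x_i + x_{i+1})·c_i = 1490, so x̄ = 1490 / (6·55) = 149/33.

149/33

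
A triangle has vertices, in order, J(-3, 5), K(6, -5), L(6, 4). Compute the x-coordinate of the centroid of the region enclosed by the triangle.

Apply the shoelace (surveyor's) formula. First the cross-terms c_i = x_i·y_{i+1} − x_{i+1}·y_i:
  -15, 54, 42  ⇒  2A = 81, A = 40.5.
Then Σ (x_i + x_{i+1})·c_i = 729, so x̄ = 729 / (6·40.5) = 3.

3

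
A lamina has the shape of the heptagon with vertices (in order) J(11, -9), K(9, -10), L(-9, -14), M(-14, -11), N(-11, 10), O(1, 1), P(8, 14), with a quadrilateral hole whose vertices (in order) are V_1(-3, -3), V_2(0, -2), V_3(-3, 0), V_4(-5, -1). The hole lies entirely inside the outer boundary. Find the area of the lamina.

Outer boundary:
Apply Gauss's area formula: 2A = Σ (x_i·y_{i+1} − x_{i+1}·y_i), indices taken mod 7.
Σ = (-29) + (-216) + (-97) + (-261) + (-21) + (6) + (-226) = -844
Area = |Σ|/2 = 422.
Hole:
V_1→V_2: (-3)(-2) − (0)(-3) = 6
V_2→V_3: (0)(0) − (-3)(-2) = -6
V_3→V_4: (-3)(-1) − (-5)(0) = 3
V_4→V_1: (-5)(-3) − (-3)(-1) = 12
Σ = 15
Area = |Σ|/2 = 7.5.
Net area = 422 − 7.5 = 414.5.

414.5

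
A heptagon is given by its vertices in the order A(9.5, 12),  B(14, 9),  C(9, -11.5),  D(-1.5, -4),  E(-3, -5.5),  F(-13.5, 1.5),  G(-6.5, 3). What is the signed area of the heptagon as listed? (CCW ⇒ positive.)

Apply the shoelace formula: 2A = Σ (x_i·y_{i+1} − x_{i+1}·y_i), indices taken mod 7.
Cross-terms: -82.5, -242, -53.25, -3.75, -78.75, -30.75, -106.5  ⇒  Σ = -597.5
Signed area = Σ/2 = -298.75 (negative ⇒ clockwise traversal).

-298.75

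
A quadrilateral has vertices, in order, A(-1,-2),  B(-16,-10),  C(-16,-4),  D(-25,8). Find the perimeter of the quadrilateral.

|AB| = √((-15)² + (-8)²) = √289 = 17
|BC| = √((0)² + (6)²) = √36 = 6
|CD| = √((-9)² + (12)²) = √225 = 15
|DA| = √((24)² + (-10)²) = √676 = 26
Perimeter = 17 + 6 + 15 + 26 = 64.

64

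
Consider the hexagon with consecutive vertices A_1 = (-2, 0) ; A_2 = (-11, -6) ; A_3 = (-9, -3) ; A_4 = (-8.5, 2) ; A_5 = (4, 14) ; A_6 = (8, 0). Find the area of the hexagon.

Apply the shoelace formula: 2A = Σ (x_i·y_{i+1} − x_{i+1}·y_i), indices taken mod 6.
Σ = (12) + (-21) + (-43.5) + (-127) + (-112) + (0) = -291.5
Area = |Σ|/2 = 145.75.

145.75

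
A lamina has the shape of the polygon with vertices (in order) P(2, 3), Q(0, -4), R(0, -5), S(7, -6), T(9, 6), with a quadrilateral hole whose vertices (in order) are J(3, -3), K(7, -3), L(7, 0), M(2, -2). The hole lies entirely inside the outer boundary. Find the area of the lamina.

59.5

Outer boundary:
Apply Gauss's area formula: 2A = Σ (x_i·y_{i+1} − x_{i+1}·y_i), indices taken mod 5.
Σ = (-8) + (0) + (35) + (96) + (15) = 138
Area = |Σ|/2 = 69.
Hole:
J→K: (3)(-3) − (7)(-3) = 12
K→L: (7)(0) − (7)(-3) = 21
L→M: (7)(-2) − (2)(0) = -14
M→J: (2)(-3) − (3)(-2) = 0
Σ = 19
Area = |Σ|/2 = 9.5.
Net area = 69 − 9.5 = 59.5.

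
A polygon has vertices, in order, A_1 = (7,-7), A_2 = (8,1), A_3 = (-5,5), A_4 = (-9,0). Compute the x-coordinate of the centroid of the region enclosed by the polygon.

Apply the surveyor's formula. First the cross-terms c_i = x_i·y_{i+1} − x_{i+1}·y_i:
  63, 45, 45, 63  ⇒  2A = 216, A = 108.
Then Σ (x_i + x_{i+1})·c_i = 324, so x̄ = 324 / (6·108) = 0.5.

0.5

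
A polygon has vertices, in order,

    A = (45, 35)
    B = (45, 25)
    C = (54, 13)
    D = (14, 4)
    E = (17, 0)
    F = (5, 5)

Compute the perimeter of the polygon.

134

|AB| = √((0)² + (-10)²) = √100 = 10
|BC| = √((9)² + (-12)²) = √225 = 15
|CD| = √((-40)² + (-9)²) = √1681 = 41
|DE| = √((3)² + (-4)²) = √25 = 5
|EF| = √((-12)² + (5)²) = √169 = 13
|FA| = √((40)² + (30)²) = √2500 = 50
Perimeter = 10 + 15 + 41 + 5 + 13 + 50 = 134.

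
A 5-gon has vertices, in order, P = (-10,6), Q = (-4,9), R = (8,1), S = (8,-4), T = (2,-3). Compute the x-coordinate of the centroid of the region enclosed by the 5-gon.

1/18

Apply the surveyor's formula. First the cross-terms c_i = x_i·y_{i+1} − x_{i+1}·y_i:
  -66, -76, -40, -16, -18  ⇒  2A = -216, A = -108.
Then Σ (x_i + x_{i+1})·c_i = -36, so x̄ = -36 / (6·(-108)) = 1/18.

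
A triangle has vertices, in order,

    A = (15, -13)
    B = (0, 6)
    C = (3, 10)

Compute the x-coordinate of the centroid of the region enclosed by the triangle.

6

Apply the shoelace (surveyor's) formula. First the cross-terms c_i = x_i·y_{i+1} − x_{i+1}·y_i:
  90, -18, -189  ⇒  2A = -117, A = -58.5.
Then Σ (x_i + x_{i+1})·c_i = -2106, so x̄ = -2106 / (6·(-58.5)) = 6.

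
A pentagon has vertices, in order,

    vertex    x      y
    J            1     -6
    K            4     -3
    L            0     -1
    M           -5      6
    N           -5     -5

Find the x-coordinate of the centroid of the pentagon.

-32/17

Apply Gauss's area formula. First the cross-terms c_i = x_i·y_{i+1} − x_{i+1}·y_i:
  21, -4, -5, 55, 35  ⇒  2A = 102, A = 51.
Then Σ (x_i + x_{i+1})·c_i = -576, so x̄ = -576 / (6·51) = -32/17.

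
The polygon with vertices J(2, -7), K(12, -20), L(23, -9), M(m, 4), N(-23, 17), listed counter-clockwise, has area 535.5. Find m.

14

The doubled signed area Σ (x_i y_{i+1} − x_{i+1} y_i) is linear in m.
With m=0 it equals 707; the coefficient of m is 26 (from the two edges through M).
So 26·m + 707 = 2·535.5 = 1071 ⇒ m = 14.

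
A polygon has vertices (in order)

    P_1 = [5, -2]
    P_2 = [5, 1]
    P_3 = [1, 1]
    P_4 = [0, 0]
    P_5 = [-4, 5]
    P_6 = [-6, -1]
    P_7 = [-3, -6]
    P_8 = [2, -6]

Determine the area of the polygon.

Cross-terms: 15, 4, 0, 0, 34, 33, 30, 26  ⇒  Σ = 142
Area = |Σ|/2 = 71.

71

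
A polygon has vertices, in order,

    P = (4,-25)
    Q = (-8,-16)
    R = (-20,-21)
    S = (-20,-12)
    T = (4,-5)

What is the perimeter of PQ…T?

82

|PQ| = √((-12)² + (9)²) = √225 = 15
|QR| = √((-12)² + (-5)²) = √169 = 13
|RS| = √((0)² + (9)²) = √81 = 9
|ST| = √((24)² + (7)²) = √625 = 25
|TP| = √((0)² + (-20)²) = √400 = 20
Perimeter = 15 + 13 + 9 + 25 + 20 = 82.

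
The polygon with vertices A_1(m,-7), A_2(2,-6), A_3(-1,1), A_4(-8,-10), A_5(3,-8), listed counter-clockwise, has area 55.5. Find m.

5

The doubled signed area Σ (x_i y_{i+1} − x_{i+1} y_i) is linear in m.
With m=0 it equals 101; the coefficient of m is 2 (from the two edges through A_1).
So 2·m + 101 = 2·55.5 = 111 ⇒ m = 5.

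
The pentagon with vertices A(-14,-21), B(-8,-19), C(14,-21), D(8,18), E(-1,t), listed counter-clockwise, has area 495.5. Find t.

0

Write out the shoelace sum; only the two edges meeting at E involve t:
2·Area = [(8·t − (-1)·18) + ((-1)·(-21) − (-14)·t)] + 952
       = 22·t + 991 = 991
⇒ t = 0.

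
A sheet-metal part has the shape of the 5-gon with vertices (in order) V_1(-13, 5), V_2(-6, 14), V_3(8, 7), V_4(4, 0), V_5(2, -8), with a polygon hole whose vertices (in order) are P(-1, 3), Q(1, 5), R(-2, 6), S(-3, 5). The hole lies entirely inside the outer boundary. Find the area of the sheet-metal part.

224

Outer boundary:
Σ = (-152) + (-154) + (-28) + (-32) + (-94) = -460
Area = |Σ|/2 = 230.
Hole:
Apply the shoelace formula: 2A = Σ (x_i·y_{i+1} − x_{i+1}·y_i), indices taken mod 4.
Σ = (-8) + (16) + (8) + (-4) = 12
Area = |Σ|/2 = 6.
Net area = 230 − 6 = 224.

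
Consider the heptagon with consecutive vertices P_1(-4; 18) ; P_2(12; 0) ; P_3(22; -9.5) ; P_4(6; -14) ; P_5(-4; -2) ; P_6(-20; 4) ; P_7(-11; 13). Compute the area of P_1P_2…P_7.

533.5

Apply the shoelace formula: 2A = Σ (x_i·y_{i+1} − x_{i+1}·y_i), indices taken mod 7.
Σ = (-216) + (-114) + (-251) + (-68) + (-56) + (-216) + (-146) = -1067
Area = |Σ|/2 = 533.5.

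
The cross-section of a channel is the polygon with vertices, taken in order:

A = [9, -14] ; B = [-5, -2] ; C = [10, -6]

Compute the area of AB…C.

Apply the surveyor's formula: 2A = Σ (x_i·y_{i+1} − x_{i+1}·y_i), indices taken mod 3.
A→B: (9)(-2) − (-5)(-14) = -88
B→C: (-5)(-6) − (10)(-2) = 50
C→A: (10)(-14) − (9)(-6) = -86
Σ = -124
Area = |Σ|/2 = 62.

62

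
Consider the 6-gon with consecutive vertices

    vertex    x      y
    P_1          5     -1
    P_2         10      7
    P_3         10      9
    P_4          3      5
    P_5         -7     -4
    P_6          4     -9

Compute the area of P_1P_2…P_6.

115.5

P_1→P_2: (5)(7) − (10)(-1) = 45
P_2→P_3: (10)(9) − (10)(7) = 20
P_3→P_4: (10)(5) − (3)(9) = 23
P_4→P_5: (3)(-4) − (-7)(5) = 23
P_5→P_6: (-7)(-9) − (4)(-4) = 79
P_6→P_1: (4)(-1) − (5)(-9) = 41
Σ = 231
Area = |Σ|/2 = 115.5.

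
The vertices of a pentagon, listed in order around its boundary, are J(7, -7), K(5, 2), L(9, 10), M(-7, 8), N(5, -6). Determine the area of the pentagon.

Apply Gauss's area formula: 2A = Σ (x_i·y_{i+1} − x_{i+1}·y_i), indices taken mod 5.
Σ = (49) + (32) + (142) + (2) + (7) = 232
Area = |Σ|/2 = 116.

116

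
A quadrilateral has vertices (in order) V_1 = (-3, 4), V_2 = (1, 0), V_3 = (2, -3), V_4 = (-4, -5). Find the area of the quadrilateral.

Apply the shoelace (surveyor's) formula: 2A = Σ (x_i·y_{i+1} − x_{i+1}·y_i), indices taken mod 4.
Σ = (-4) + (-3) + (-22) + (-31) = -60
Area = |Σ|/2 = 30.

30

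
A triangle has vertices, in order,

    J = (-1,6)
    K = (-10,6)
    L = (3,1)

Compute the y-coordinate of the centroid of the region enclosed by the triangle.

Apply Gauss's area formula. First the cross-terms c_i = x_i·y_{i+1} − x_{i+1}·y_i:
  54, -28, 19  ⇒  2A = 45, A = 22.5.
Then Σ (y_i + y_{i+1})·c_i = 585, so ȳ = 585 / (6·22.5) = 13/3.

13/3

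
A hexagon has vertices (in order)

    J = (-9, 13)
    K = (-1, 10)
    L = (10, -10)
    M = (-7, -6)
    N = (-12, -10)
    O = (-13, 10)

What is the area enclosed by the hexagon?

314

J→K: (-9)(10) − (-1)(13) = -77
K→L: (-1)(-10) − (10)(10) = -90
L→M: (10)(-6) − (-7)(-10) = -130
M→N: (-7)(-10) − (-12)(-6) = -2
N→O: (-12)(10) − (-13)(-10) = -250
O→J: (-13)(13) − (-9)(10) = -79
Σ = -628
Area = |Σ|/2 = 314.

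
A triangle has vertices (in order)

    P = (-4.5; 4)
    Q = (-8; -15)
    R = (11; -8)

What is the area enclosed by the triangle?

168.25

Σ = (99.5) + (229) + (8) = 336.5
Area = |Σ|/2 = 168.25.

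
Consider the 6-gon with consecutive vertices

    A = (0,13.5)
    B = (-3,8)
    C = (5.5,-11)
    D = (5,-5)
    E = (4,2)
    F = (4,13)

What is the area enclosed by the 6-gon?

92.5

Apply Gauss's area formula: 2A = Σ (x_i·y_{i+1} − x_{i+1}·y_i), indices taken mod 6.
A→B: (0)(8) − (-3)(13.5) = 40.5
B→C: (-3)(-11) − (5.5)(8) = -11
C→D: (5.5)(-5) − (5)(-11) = 27.5
D→E: (5)(2) − (4)(-5) = 30
E→F: (4)(13) − (4)(2) = 44
F→A: (4)(13.5) − (0)(13) = 54
Σ = 185
Area = |Σ|/2 = 92.5.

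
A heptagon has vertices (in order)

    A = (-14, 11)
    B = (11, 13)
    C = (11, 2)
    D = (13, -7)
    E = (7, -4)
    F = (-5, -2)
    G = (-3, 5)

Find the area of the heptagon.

Cross-terms: -303, -121, -103, -3, -34, -31, 37  ⇒  Σ = -558
Area = |Σ|/2 = 279.

279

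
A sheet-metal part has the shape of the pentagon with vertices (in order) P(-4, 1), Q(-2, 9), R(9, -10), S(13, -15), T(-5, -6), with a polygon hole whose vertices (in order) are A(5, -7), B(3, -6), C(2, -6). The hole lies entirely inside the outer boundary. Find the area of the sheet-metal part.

Outer boundary:
Apply the shoelace (surveyor's) formula: 2A = Σ (x_i·y_{i+1} − x_{i+1}·y_i), indices taken mod 5.
Σ = (-34) + (-61) + (-5) + (-153) + (-29) = -282
Area = |Σ|/2 = 141.
Hole:
Apply Gauss's area formula: 2A = Σ (x_i·y_{i+1} − x_{i+1}·y_i), indices taken mod 3.
Cross-terms: -9, -6, 16  ⇒  Σ = 1
Area = |Σ|/2 = 0.5.
Net area = 141 − 0.5 = 140.5.

140.5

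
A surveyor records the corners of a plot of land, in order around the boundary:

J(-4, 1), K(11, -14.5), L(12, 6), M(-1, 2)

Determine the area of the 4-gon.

162

Apply the surveyor's formula: 2A = Σ (x_i·y_{i+1} − x_{i+1}·y_i), indices taken mod 4.
J→K: (-4)(-14.5) − (11)(1) = 47
K→L: (11)(6) − (12)(-14.5) = 240
L→M: (12)(2) − (-1)(6) = 30
M→J: (-1)(1) − (-4)(2) = 7
Σ = 324
Area = |Σ|/2 = 162.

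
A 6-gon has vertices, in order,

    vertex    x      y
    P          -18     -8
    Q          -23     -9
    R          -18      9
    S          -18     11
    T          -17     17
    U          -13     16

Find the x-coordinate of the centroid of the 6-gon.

Apply the shoelace (surveyor's) formula. First the cross-terms c_i = x_i·y_{i+1} − x_{i+1}·y_i:
  -22, -369, -36, -119, -51, 392  ⇒  2A = -205, A = -102.5.
Then Σ (x_i + x_{i+1})·c_i = 10870, so x̄ = 10870 / (6·(-102.5)) = -2174/123.

-2174/123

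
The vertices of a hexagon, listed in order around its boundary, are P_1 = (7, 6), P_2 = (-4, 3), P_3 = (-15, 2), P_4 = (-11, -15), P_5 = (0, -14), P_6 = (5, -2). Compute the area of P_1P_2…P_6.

Apply the surveyor's formula: 2A = Σ (x_i·y_{i+1} − x_{i+1}·y_i), indices taken mod 6.
Cross-terms: 45, 37, 247, 154, 70, 44  ⇒  Σ = 597
Area = |Σ|/2 = 298.5.

298.5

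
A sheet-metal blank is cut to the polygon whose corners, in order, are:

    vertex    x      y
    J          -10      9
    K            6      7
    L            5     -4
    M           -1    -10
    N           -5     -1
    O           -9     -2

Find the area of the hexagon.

Apply the shoelace formula: 2A = Σ (x_i·y_{i+1} − x_{i+1}·y_i), indices taken mod 6.
J→K: (-10)(7) − (6)(9) = -124
K→L: (6)(-4) − (5)(7) = -59
L→M: (5)(-10) − (-1)(-4) = -54
M→N: (-1)(-1) − (-5)(-10) = -49
N→O: (-5)(-2) − (-9)(-1) = 1
O→J: (-9)(9) − (-10)(-2) = -101
Σ = -386
Area = |Σ|/2 = 193.

193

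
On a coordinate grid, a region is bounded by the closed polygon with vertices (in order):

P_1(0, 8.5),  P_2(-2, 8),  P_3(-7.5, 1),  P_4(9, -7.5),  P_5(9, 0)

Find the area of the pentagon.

133.125

Σ = (17) + (58) + (47.25) + (67.5) + (76.5) = 266.25
Area = |Σ|/2 = 133.125.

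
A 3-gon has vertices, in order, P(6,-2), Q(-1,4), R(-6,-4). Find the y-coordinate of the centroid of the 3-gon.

-2/3

Apply the shoelace formula. First the cross-terms c_i = x_i·y_{i+1} − x_{i+1}·y_i:
  22, 28, 36  ⇒  2A = 86, A = 43.
Then Σ (y_i + y_{i+1})·c_i = -172, so ȳ = -172 / (6·43) = -2/3.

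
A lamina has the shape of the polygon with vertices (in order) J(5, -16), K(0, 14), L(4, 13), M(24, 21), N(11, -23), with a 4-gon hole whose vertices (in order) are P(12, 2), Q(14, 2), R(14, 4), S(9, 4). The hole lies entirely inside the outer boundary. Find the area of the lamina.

522

Outer boundary:
Apply Gauss's area formula: 2A = Σ (x_i·y_{i+1} − x_{i+1}·y_i), indices taken mod 5.
Σ = (70) + (-56) + (-228) + (-783) + (-61) = -1058
Area = |Σ|/2 = 529.
Hole:
Apply the shoelace (surveyor's) formula: 2A = Σ (x_i·y_{i+1} − x_{i+1}·y_i), indices taken mod 4.
P→Q: (12)(2) − (14)(2) = -4
Q→R: (14)(4) − (14)(2) = 28
R→S: (14)(4) − (9)(4) = 20
S→P: (9)(2) − (12)(4) = -30
Σ = 14
Area = |Σ|/2 = 7.
Net area = 529 − 7 = 522.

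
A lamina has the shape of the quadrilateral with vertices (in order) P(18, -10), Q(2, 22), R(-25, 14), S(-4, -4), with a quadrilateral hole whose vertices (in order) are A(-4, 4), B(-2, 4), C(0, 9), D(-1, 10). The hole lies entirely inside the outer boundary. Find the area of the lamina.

621.5

Outer boundary:
Apply the shoelace formula: 2A = Σ (x_i·y_{i+1} − x_{i+1}·y_i), indices taken mod 4.
Σ = (416) + (578) + (156) + (112) = 1262
Area = |Σ|/2 = 631.
Hole:
Cross-terms: -8, -18, 9, 36  ⇒  Σ = 19
Area = |Σ|/2 = 9.5.
Net area = 631 − 9.5 = 621.5.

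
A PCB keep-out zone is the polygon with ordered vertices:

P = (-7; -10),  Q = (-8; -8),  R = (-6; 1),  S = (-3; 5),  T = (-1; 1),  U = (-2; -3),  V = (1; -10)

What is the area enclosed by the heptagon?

Σ = (-24) + (-56) + (-27) + (2) + (5) + (23) + (-80) = -157
Area = |Σ|/2 = 78.5.

78.5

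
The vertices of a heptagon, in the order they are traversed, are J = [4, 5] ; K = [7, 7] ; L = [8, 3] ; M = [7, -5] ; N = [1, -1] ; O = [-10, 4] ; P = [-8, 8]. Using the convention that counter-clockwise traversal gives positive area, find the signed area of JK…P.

-115.5

Apply the surveyor's formula: 2A = Σ (x_i·y_{i+1} − x_{i+1}·y_i), indices taken mod 7.
Cross-terms: -7, -35, -61, -2, -6, -48, -72  ⇒  Σ = -231
Signed area = Σ/2 = -115.5 (negative ⇒ clockwise traversal).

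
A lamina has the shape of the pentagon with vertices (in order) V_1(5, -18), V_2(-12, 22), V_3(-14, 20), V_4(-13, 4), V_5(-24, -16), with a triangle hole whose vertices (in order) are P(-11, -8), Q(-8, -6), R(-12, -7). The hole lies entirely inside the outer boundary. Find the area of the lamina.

Outer boundary:
Apply the shoelace formula: 2A = Σ (x_i·y_{i+1} − x_{i+1}·y_i), indices taken mod 5.
V_1→V_2: (5)(22) − (-12)(-18) = -106
V_2→V_3: (-12)(20) − (-14)(22) = 68
V_3→V_4: (-14)(4) − (-13)(20) = 204
V_4→V_5: (-13)(-16) − (-24)(4) = 304
V_5→V_1: (-24)(-18) − (5)(-16) = 512
Σ = 982
Area = |Σ|/2 = 491.
Hole:
Apply the surveyor's formula: 2A = Σ (x_i·y_{i+1} − x_{i+1}·y_i), indices taken mod 3.
Σ = (2) + (-16) + (19) = 5
Area = |Σ|/2 = 2.5.
Net area = 491 − 2.5 = 488.5.

488.5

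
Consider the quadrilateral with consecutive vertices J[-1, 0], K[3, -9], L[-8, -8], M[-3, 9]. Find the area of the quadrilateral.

87

Apply the surveyor's formula: 2A = Σ (x_i·y_{i+1} − x_{i+1}·y_i), indices taken mod 4.
Σ = (9) + (-96) + (-96) + (9) = -174
Area = |Σ|/2 = 87.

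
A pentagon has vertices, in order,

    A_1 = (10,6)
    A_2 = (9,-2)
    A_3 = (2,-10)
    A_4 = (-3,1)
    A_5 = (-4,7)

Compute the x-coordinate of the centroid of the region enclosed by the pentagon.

71/23

Apply Gauss's area formula. First the cross-terms c_i = x_i·y_{i+1} − x_{i+1}·y_i:
  -74, -86, -28, -17, -94  ⇒  2A = -299, A = -149.5.
Then Σ (x_i + x_{i+1})·c_i = -2769, so x̄ = -2769 / (6·(-149.5)) = 71/23.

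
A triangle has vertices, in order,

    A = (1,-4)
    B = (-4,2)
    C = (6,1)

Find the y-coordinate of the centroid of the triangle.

-1/3

Apply Gauss's area formula. First the cross-terms c_i = x_i·y_{i+1} − x_{i+1}·y_i:
  -14, -16, -25  ⇒  2A = -55, A = -27.5.
Then Σ (y_i + y_{i+1})·c_i = 55, so ȳ = 55 / (6·(-27.5)) = -1/3.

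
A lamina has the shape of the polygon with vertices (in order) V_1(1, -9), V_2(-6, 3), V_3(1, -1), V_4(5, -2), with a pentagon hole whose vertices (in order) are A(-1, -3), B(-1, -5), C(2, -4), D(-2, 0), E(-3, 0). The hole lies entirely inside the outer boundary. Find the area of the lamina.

Outer boundary:
Apply the surveyor's formula: 2A = Σ (x_i·y_{i+1} − x_{i+1}·y_i), indices taken mod 4.
Σ = (-51) + (3) + (3) + (-43) = -88
Area = |Σ|/2 = 44.
Hole:
A→B: (-1)(-5) − (-1)(-3) = 2
B→C: (-1)(-4) − (2)(-5) = 14
C→D: (2)(0) − (-2)(-4) = -8
D→E: (-2)(0) − (-3)(0) = 0
E→A: (-3)(-3) − (-1)(0) = 9
Σ = 17
Area = |Σ|/2 = 8.5.
Net area = 44 − 8.5 = 35.5.

35.5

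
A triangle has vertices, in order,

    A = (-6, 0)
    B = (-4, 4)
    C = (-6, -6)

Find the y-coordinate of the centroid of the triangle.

-2/3

Apply the shoelace (surveyor's) formula. First the cross-terms c_i = x_i·y_{i+1} − x_{i+1}·y_i:
  -24, 48, -36  ⇒  2A = -12, A = -6.
Then Σ (y_i + y_{i+1})·c_i = 24, so ȳ = 24 / (6·(-6)) = -2/3.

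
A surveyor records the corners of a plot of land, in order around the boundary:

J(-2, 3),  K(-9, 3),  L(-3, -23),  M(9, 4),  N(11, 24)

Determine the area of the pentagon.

342.5

J→K: (-2)(3) − (-9)(3) = 21
K→L: (-9)(-23) − (-3)(3) = 216
L→M: (-3)(4) − (9)(-23) = 195
M→N: (9)(24) − (11)(4) = 172
N→J: (11)(3) − (-2)(24) = 81
Σ = 685
Area = |Σ|/2 = 342.5.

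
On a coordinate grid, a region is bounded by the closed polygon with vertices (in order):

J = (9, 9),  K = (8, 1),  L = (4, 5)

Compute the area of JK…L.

Σ = (-63) + (36) + (-9) = -36
Area = |Σ|/2 = 18.

18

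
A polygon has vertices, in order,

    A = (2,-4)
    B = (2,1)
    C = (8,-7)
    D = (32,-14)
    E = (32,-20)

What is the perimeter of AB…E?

|AB| = √((0)² + (5)²) = √25 = 5
|BC| = √((6)² + (-8)²) = √100 = 10
|CD| = √((24)² + (-7)²) = √625 = 25
|DE| = √((0)² + (-6)²) = √36 = 6
|EA| = √((-30)² + (16)²) = √1156 = 34
Perimeter = 5 + 10 + 25 + 6 + 34 = 80.

80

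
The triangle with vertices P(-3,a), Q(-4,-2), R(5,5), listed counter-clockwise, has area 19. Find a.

The doubled signed area Σ (x_i y_{i+1} − x_{i+1} y_i) is linear in a.
With a=0 it equals 11; the coefficient of a is 9 (from the two edges through P).
So 9·a + 11 = 2·19 = 38 ⇒ a = 3.

3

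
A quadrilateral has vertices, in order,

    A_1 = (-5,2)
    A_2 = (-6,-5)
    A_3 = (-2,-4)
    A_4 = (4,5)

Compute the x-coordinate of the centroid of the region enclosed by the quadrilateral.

Apply Gauss's area formula. First the cross-terms c_i = x_i·y_{i+1} − x_{i+1}·y_i:
  37, 14, 6, 33  ⇒  2A = 90, A = 45.
Then Σ (x_i + x_{i+1})·c_i = -540, so x̄ = -540 / (6·45) = -2.

-2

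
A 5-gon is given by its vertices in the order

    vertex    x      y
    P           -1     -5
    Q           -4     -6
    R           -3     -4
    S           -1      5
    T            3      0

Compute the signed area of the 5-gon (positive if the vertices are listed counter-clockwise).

-32.5

Cross-terms: -14, -2, -19, -15, -15  ⇒  Σ = -65
Signed area = Σ/2 = -32.5 (negative ⇒ clockwise traversal).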